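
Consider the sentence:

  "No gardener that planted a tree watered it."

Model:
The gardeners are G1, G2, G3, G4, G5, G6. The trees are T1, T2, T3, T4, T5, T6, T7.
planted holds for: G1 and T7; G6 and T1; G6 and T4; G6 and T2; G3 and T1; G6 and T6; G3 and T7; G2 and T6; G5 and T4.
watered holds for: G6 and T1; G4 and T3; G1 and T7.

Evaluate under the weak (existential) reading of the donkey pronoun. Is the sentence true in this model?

False

"it" takes "a tree" as antecedent — a donkey pronoun bound across the clause boundary.
Truth condition: for no (g,t) with planted(g,t) does watered(g,t) hold.
Restrictor pairs — does the scope hold? (G1,T7):holds  (G2,T6):fails  (G3,T1):fails  (G3,T7):fails  (G5,T4):fails  (G6,T1):holds  (G6,T2):fails  (G6,T4):fails  (G6,T6):fails
Scope holds for 2 pair(s), so the sentence is false.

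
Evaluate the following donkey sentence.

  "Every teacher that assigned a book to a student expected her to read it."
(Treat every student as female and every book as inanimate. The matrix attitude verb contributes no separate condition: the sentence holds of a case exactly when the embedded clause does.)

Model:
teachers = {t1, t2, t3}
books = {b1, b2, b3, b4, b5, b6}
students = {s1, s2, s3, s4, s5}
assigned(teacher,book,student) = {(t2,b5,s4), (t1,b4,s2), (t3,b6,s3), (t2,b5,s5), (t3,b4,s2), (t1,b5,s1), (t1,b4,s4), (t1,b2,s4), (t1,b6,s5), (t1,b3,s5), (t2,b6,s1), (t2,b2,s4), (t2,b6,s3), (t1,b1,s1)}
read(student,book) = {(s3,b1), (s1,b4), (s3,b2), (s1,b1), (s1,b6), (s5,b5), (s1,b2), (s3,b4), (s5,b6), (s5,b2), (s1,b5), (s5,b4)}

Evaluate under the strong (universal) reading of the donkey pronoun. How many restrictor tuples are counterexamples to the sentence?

9

"her" takes "a student" as antecedent and "it" takes "a book"; both are donkey pronouns co-varying with the restrictor.
Strong reading: for every (t,b,s) with assigned(t,b,s), read(s,b).
Restrictor triples: (t1,b1,s1)→read(s1,b1) ✓  (t1,b2,s4)→read(s4,b2) ✗  (t1,b3,s5)→read(s5,b3) ✗  (t1,b4,s2)→read(s2,b4) ✗  (t1,b4,s4)→read(s4,b4) ✗  (t1,b5,s1)→read(s1,b5) ✓  (t1,b6,s5)→read(s5,b6) ✓  (t2,b2,s4)→read(s4,b2) ✗  (t2,b5,s4)→read(s4,b5) ✗  (t2,b5,s5)→read(s5,b5) ✓  (t2,b6,s1)→read(s1,b6) ✓  (t2,b6,s3)→read(s3,b6) ✗  (t3,b4,s2)→read(s2,b4) ✗  (t3,b6,s3)→read(s3,b6) ✗
Counterexamples (restrictor triples failing the scope): 9.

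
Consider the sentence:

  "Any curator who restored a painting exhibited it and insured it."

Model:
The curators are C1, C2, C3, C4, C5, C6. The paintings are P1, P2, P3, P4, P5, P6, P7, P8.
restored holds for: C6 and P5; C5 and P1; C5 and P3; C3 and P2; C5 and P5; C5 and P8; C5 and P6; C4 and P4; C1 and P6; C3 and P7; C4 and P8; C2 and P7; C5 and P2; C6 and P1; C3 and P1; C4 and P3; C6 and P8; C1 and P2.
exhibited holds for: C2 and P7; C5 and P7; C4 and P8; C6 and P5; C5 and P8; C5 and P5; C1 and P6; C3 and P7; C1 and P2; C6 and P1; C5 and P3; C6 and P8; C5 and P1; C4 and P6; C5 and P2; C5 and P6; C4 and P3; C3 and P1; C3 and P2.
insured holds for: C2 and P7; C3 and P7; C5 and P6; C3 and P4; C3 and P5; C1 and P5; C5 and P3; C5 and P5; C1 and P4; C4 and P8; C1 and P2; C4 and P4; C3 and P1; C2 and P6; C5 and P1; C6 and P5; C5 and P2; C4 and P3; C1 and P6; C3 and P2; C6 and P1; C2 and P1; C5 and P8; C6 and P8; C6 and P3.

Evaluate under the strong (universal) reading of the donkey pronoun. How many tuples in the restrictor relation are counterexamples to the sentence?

1

"it" takes "a painting" as antecedent — a donkey pronoun bound across the clause boundary.
Strong reading: for every (c,p) with restored(c,p), exhibited(c,p) ∧ insured(c,p).
Restrictor pairs: (C1,P2) ✓  (C1,P6) ✓  (C2,P7) ✓  (C3,P1) ✓  (C3,P2) ✓  (C3,P7) ✓  (C4,P3) ✓  (C4,P4) ✗  (C4,P8) ✓  (C5,P1) ✓  (C5,P2) ✓  (C5,P3) ✓  (C5,P5) ✓  (C5,P6) ✓  (C5,P8) ✓  (C6,P1) ✓  (C6,P5) ✓  (C6,P8) ✓
Counterexamples (restrictor pairs failing the scope): 1.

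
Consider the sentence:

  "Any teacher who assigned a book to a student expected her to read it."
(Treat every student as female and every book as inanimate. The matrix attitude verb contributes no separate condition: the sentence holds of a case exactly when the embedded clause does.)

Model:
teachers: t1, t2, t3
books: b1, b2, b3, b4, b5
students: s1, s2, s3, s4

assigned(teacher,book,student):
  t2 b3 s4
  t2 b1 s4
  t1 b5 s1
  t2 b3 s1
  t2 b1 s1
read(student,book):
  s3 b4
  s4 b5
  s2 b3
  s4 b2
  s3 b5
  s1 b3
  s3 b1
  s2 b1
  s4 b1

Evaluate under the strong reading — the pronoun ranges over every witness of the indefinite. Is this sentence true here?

False

"her" takes "a student" as antecedent and "it" takes "a book"; both are donkey pronouns co-varying with the restrictor.
Strong reading: for every (t,b,s) with assigned(t,b,s), read(s,b).
Restrictor triples: (t1,b5,s1)→read(s1,b5) ✗  (t2,b1,s1)→read(s1,b1) ✗  (t2,b1,s4)→read(s4,b1) ✓  (t2,b3,s1)→read(s1,b3) ✓  (t2,b3,s4)→read(s4,b3) ✗
Counterexample: (t1,b5,s1) — read(s1,b5) does not hold.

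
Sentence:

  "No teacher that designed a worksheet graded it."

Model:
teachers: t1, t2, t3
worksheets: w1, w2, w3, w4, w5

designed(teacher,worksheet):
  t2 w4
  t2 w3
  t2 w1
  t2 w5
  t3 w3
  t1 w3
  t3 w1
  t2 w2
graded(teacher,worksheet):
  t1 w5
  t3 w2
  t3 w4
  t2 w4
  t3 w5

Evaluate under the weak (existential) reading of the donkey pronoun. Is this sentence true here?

"it" takes "a worksheet" as antecedent — a donkey pronoun bound across the clause boundary.
Truth condition: for no (t,w) with designed(t,w) does graded(t,w) hold.
Restrictor pairs — does the scope hold? (t1,w3):fails  (t2,w1):fails  (t2,w2):fails  (t2,w3):fails  (t2,w4):holds  (t2,w5):fails  (t3,w1):fails  (t3,w3):fails
Scope holds for 1 pair(s), so the sentence is false.

False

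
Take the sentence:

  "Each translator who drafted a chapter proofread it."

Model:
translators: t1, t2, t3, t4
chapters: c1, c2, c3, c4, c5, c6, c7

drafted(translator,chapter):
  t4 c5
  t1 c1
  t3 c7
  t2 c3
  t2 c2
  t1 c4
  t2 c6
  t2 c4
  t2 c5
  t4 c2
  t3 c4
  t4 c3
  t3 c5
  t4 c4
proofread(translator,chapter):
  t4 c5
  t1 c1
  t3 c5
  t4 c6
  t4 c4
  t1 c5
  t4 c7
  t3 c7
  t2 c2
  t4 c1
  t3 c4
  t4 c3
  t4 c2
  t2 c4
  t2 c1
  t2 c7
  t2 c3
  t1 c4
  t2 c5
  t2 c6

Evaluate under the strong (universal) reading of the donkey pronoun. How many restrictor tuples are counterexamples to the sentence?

0

"it" takes "a chapter" as antecedent — a donkey pronoun bound across the clause boundary.
Strong reading: for every (t,c) with drafted(t,c), proofread(t,c).
Restrictor pairs: (t1,c1) ✓  (t1,c4) ✓  (t2,c2) ✓  (t2,c3) ✓  (t2,c4) ✓  (t2,c5) ✓  (t2,c6) ✓  (t3,c4) ✓  (t3,c5) ✓  (t3,c7) ✓  (t4,c2) ✓  (t4,c3) ✓  (t4,c4) ✓  (t4,c5) ✓
Counterexamples (restrictor pairs failing the scope): 0.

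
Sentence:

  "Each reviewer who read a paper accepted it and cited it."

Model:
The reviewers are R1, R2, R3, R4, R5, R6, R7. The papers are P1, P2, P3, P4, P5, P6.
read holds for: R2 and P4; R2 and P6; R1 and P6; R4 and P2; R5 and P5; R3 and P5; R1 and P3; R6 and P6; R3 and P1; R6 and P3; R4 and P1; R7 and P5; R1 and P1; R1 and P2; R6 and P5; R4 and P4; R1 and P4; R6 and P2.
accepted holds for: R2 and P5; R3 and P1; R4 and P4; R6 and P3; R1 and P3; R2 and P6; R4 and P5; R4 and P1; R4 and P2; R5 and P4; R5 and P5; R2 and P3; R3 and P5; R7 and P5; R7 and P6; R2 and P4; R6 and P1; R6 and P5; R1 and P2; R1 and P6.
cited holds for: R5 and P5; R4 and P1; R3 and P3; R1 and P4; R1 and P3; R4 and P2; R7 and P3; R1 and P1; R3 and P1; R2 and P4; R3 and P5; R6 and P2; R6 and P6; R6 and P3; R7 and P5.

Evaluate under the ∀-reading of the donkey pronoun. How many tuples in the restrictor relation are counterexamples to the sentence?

9

"it" takes "a paper" as antecedent — a donkey pronoun bound across the clause boundary.
Strong reading: for every (r,p) with read(r,p), accepted(r,p) ∧ cited(r,p).
Restrictor pairs: (R1,P1) ✗  (R1,P2) ✗  (R1,P3) ✓  (R1,P4) ✗  (R1,P6) ✗  (R2,P4) ✓  (R2,P6) ✗  (R3,P1) ✓  (R3,P5) ✓  (R4,P1) ✓  (R4,P2) ✓  (R4,P4) ✗  (R5,P5) ✓  (R6,P2) ✗  (R6,P3) ✓  (R6,P5) ✗  (R6,P6) ✗  (R7,P5) ✓
Counterexamples (restrictor pairs failing the scope): 9.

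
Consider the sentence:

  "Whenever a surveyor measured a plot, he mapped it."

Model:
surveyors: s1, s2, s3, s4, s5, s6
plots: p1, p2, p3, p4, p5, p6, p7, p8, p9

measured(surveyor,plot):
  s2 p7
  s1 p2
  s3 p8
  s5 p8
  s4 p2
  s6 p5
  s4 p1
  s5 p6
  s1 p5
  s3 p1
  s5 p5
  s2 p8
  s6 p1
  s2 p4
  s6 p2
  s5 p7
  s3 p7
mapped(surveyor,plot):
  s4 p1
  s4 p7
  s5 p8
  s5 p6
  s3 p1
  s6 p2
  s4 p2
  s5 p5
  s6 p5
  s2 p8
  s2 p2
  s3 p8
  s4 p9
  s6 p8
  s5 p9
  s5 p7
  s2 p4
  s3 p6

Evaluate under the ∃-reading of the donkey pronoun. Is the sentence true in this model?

"it" takes "a plot" as antecedent — a donkey pronoun bound across the clause boundary.
Weak reading: every surveyor s with some measured-plot has at least one measured-plot p such that mapped(s,p).
Per surveyor: s1:✗  s2:✓  s3:✓  s4:✓  s5:✓  s6:✓
s1 has no witness among its measured-plots.

False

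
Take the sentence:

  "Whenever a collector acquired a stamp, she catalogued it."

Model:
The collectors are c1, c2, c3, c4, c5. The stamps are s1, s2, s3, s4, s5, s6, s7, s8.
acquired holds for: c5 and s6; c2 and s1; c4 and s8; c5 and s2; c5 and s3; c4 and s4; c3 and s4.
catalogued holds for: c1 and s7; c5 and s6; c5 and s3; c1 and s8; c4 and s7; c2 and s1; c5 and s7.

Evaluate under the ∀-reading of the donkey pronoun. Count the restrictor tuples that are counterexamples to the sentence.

4

"it" takes "a stamp" as antecedent — a donkey pronoun bound across the clause boundary.
Strong reading: for every (c,s) with acquired(c,s), catalogued(c,s).
Restrictor pairs: (c2,s1) ✓  (c3,s4) ✗  (c4,s4) ✗  (c4,s8) ✗  (c5,s2) ✗  (c5,s3) ✓  (c5,s6) ✓
Counterexamples (restrictor pairs failing the scope): 4.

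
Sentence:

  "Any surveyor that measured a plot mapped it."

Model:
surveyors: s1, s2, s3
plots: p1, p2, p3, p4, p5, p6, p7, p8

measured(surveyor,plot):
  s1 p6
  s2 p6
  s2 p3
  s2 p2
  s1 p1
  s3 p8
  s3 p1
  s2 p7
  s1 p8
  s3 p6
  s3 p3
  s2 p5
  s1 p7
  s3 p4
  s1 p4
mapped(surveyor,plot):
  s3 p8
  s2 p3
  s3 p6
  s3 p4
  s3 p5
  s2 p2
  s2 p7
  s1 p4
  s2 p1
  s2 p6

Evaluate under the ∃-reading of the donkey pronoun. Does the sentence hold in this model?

True

"it" takes "a plot" as antecedent — a donkey pronoun bound across the clause boundary.
Weak reading: every surveyor s with some measured-plot has at least one measured-plot p such that mapped(s,p).
Per surveyor: s1:✓  s2:✓  s3:✓
Every surveyor in the restrictor has a witness.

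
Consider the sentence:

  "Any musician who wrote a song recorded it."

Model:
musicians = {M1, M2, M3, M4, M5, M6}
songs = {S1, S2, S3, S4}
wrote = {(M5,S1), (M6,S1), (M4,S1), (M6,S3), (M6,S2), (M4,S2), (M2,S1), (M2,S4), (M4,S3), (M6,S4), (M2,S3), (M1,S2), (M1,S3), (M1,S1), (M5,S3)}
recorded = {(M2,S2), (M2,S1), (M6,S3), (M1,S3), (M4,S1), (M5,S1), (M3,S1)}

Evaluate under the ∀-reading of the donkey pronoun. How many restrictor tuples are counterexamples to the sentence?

10

"it" takes "a song" as antecedent — a donkey pronoun bound across the clause boundary.
Strong reading: for every (m,s) with wrote(m,s), recorded(m,s).
Restrictor pairs: (M1,S1) ✗  (M1,S2) ✗  (M1,S3) ✓  (M2,S1) ✓  (M2,S3) ✗  (M2,S4) ✗  (M4,S1) ✓  (M4,S2) ✗  (M4,S3) ✗  (M5,S1) ✓  (M5,S3) ✗  (M6,S1) ✗  (M6,S2) ✗  (M6,S3) ✓  (M6,S4) ✗
Counterexamples (restrictor pairs failing the scope): 10.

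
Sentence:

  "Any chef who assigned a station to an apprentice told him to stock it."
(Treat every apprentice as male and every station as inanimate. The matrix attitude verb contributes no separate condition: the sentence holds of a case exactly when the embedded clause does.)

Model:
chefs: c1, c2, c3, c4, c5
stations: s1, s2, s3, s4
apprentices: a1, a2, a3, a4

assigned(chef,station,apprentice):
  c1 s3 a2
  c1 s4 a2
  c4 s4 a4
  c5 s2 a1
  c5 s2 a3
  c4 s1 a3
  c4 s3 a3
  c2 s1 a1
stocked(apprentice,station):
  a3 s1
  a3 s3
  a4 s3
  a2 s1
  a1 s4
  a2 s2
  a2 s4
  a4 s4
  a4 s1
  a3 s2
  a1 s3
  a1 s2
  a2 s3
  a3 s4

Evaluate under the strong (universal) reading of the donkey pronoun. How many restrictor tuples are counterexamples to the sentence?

1

"him" takes "an apprentice" as antecedent and "it" takes "a station"; both are donkey pronouns co-varying with the restrictor.
Strong reading: for every (c,s,a) with assigned(c,s,a), stocked(a,s).
Restrictor triples: (c1,s3,a2)→stocked(a2,s3) ✓  (c1,s4,a2)→stocked(a2,s4) ✓  (c2,s1,a1)→stocked(a1,s1) ✗  (c4,s1,a3)→stocked(a3,s1) ✓  (c4,s3,a3)→stocked(a3,s3) ✓  (c4,s4,a4)→stocked(a4,s4) ✓  (c5,s2,a1)→stocked(a1,s2) ✓  (c5,s2,a3)→stocked(a3,s2) ✓
Counterexamples (restrictor triples failing the scope): 1.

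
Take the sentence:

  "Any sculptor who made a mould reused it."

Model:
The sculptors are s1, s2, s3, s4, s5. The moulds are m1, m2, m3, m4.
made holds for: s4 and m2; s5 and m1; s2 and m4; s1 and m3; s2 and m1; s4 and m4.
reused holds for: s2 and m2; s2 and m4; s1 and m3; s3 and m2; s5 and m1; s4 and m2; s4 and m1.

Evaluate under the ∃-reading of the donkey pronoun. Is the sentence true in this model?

"it" takes "a mould" as antecedent — a donkey pronoun bound across the clause boundary.
Weak reading: every sculptor s with some made-mould has at least one made-mould m such that reused(s,m).
Per sculptor: s1:✓  s2:✓  s4:✓  s5:✓
Every sculptor in the restrictor has a witness.

True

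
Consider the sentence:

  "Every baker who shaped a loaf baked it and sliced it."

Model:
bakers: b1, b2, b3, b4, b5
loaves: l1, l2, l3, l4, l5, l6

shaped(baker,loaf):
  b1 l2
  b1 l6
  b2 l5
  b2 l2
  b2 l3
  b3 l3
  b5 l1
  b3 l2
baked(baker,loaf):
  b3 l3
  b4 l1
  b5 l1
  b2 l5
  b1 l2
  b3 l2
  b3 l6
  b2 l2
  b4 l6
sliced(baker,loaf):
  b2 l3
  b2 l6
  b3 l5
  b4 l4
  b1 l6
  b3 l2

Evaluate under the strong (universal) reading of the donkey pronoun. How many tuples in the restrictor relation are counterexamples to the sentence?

7

"it" takes "a loaf" as antecedent — a donkey pronoun bound across the clause boundary.
Strong reading: for every (b,l) with shaped(b,l), baked(b,l) ∧ sliced(b,l).
Restrictor pairs: (b1,l2) ✗  (b1,l6) ✗  (b2,l2) ✗  (b2,l3) ✗  (b2,l5) ✗  (b3,l2) ✓  (b3,l3) ✗  (b5,l1) ✗
Counterexamples (restrictor pairs failing the scope): 7.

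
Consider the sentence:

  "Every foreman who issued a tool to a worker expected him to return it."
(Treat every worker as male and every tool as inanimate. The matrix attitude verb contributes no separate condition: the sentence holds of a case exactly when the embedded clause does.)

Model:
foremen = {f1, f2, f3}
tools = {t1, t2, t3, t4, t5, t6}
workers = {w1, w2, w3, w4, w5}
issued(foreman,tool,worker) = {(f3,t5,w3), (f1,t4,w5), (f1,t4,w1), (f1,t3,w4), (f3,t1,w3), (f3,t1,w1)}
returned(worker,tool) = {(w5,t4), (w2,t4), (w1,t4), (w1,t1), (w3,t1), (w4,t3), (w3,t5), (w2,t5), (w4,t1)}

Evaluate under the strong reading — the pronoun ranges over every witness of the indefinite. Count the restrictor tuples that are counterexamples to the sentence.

0

"him" takes "a worker" as antecedent and "it" takes "a tool"; both are donkey pronouns co-varying with the restrictor.
Strong reading: for every (f,t,w) with issued(f,t,w), returned(w,t).
Restrictor triples: (f1,t3,w4)→returned(w4,t3) ✓  (f1,t4,w1)→returned(w1,t4) ✓  (f1,t4,w5)→returned(w5,t4) ✓  (f3,t1,w1)→returned(w1,t1) ✓  (f3,t1,w3)→returned(w3,t1) ✓  (f3,t5,w3)→returned(w3,t5) ✓
Counterexamples (restrictor triples failing the scope): 0.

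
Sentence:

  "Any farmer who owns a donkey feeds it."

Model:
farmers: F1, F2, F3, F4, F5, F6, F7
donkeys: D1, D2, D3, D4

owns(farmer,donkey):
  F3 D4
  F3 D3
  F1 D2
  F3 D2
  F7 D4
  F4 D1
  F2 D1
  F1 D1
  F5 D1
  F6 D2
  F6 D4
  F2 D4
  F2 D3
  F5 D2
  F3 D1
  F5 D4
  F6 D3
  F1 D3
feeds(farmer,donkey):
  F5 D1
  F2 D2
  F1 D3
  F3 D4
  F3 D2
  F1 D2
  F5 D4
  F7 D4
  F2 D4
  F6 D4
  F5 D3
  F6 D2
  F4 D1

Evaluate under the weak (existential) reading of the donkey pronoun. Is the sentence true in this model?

"it" takes "a donkey" as antecedent — a donkey pronoun bound across the clause boundary.
Weak reading: every farmer f with some owns-donkey has at least one owns-donkey d such that feeds(f,d).
Per farmer: F1:✓  F2:✓  F3:✓  F4:✓  F5:✓  F6:✓  F7:✓
Every farmer in the restrictor has a witness.

True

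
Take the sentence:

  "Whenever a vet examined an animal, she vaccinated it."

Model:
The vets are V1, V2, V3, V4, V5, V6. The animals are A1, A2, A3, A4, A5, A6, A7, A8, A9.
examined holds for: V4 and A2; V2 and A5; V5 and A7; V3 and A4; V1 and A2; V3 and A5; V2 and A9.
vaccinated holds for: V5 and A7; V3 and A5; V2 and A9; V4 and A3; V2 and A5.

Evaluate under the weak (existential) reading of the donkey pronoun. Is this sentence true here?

False

"it" takes "an animal" as antecedent — a donkey pronoun bound across the clause boundary.
Weak reading: every vet v with some examined-animal has at least one examined-animal a such that vaccinated(v,a).
Per vet: V1:✗  V2:✓  V3:✓  V4:✗  V5:✓
V1 has no witness among its examined-animals.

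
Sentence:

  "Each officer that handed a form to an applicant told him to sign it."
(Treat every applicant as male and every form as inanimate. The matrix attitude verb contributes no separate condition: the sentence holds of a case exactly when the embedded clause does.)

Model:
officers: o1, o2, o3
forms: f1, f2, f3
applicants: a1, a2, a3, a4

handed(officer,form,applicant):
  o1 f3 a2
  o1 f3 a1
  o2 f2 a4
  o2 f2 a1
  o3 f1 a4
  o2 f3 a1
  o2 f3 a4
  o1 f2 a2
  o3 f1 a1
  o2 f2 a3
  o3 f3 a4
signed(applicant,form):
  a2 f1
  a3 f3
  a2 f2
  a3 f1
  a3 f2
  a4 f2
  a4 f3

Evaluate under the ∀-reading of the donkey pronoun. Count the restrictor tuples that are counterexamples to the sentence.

6

"him" takes "an applicant" as antecedent and "it" takes "a form"; both are donkey pronouns co-varying with the restrictor.
Strong reading: for every (o,f,a) with handed(o,f,a), signed(a,f).
Restrictor triples: (o1,f2,a2)→signed(a2,f2) ✓  (o1,f3,a1)→signed(a1,f3) ✗  (o1,f3,a2)→signed(a2,f3) ✗  (o2,f2,a1)→signed(a1,f2) ✗  (o2,f2,a3)→signed(a3,f2) ✓  (o2,f2,a4)→signed(a4,f2) ✓  (o2,f3,a1)→signed(a1,f3) ✗  (o2,f3,a4)→signed(a4,f3) ✓  (o3,f1,a1)→signed(a1,f1) ✗  (o3,f1,a4)→signed(a4,f1) ✗  (o3,f3,a4)→signed(a4,f3) ✓
Counterexamples (restrictor triples failing the scope): 6.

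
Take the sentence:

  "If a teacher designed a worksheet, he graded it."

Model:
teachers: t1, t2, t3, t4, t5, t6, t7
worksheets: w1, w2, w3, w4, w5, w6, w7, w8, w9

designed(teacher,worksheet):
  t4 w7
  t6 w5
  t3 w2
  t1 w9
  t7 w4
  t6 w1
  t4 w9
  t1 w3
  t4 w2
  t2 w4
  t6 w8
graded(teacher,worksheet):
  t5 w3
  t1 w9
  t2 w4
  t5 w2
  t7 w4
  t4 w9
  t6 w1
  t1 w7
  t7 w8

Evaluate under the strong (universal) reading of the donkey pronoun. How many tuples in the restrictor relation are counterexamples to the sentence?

6

"it" takes "a worksheet" as antecedent — a donkey pronoun bound across the clause boundary.
Strong reading: for every (t,w) with designed(t,w), graded(t,w).
Restrictor pairs: (t1,w3) ✗  (t1,w9) ✓  (t2,w4) ✓  (t3,w2) ✗  (t4,w2) ✗  (t4,w7) ✗  (t4,w9) ✓  (t6,w1) ✓  (t6,w5) ✗  (t6,w8) ✗  (t7,w4) ✓
Counterexamples (restrictor pairs failing the scope): 6.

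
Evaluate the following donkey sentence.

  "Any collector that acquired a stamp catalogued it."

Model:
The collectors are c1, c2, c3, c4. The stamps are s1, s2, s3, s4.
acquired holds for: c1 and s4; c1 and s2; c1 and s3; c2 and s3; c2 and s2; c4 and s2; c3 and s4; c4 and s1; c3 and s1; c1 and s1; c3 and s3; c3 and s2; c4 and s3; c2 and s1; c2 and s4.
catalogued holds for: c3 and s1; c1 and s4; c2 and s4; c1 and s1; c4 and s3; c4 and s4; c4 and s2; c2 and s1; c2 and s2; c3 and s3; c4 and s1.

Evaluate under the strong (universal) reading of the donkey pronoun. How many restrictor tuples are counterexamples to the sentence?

5

"it" takes "a stamp" as antecedent — a donkey pronoun bound across the clause boundary.
Strong reading: for every (c,s) with acquired(c,s), catalogued(c,s).
Restrictor pairs: (c1,s1) ✓  (c1,s2) ✗  (c1,s3) ✗  (c1,s4) ✓  (c2,s1) ✓  (c2,s2) ✓  (c2,s3) ✗  (c2,s4) ✓  (c3,s1) ✓  (c3,s2) ✗  (c3,s3) ✓  (c3,s4) ✗  (c4,s1) ✓  (c4,s2) ✓  (c4,s3) ✓
Counterexamples (restrictor pairs failing the scope): 5.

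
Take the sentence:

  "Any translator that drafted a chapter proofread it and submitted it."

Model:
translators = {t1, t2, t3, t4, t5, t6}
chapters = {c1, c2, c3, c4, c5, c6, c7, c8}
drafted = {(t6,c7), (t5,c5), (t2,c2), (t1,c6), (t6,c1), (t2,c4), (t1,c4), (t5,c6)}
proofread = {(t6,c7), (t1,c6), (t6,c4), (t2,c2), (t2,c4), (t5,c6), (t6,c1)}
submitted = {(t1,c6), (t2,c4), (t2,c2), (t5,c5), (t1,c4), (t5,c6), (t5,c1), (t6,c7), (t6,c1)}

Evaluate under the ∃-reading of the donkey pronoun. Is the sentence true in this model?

True

"it" takes "a chapter" as antecedent — a donkey pronoun bound across the clause boundary.
Weak reading: every translator t with some drafted-chapter has at least one drafted-chapter c such that proofread(t,c) ∧ submitted(t,c).
Per translator: t1:✓  t2:✓  t5:✓  t6:✓
Every translator in the restrictor has a witness.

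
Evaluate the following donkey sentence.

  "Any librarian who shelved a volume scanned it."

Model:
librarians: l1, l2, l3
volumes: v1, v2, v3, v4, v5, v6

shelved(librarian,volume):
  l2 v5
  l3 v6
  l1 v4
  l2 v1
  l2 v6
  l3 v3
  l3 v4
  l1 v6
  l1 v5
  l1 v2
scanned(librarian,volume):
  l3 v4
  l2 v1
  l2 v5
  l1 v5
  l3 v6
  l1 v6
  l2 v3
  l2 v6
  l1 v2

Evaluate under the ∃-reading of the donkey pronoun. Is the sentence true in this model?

True

"it" takes "a volume" as antecedent — a donkey pronoun bound across the clause boundary.
Weak reading: every librarian l with some shelved-volume has at least one shelved-volume v such that scanned(l,v).
Per librarian: l1:✓  l2:✓  l3:✓
Every librarian in the restrictor has a witness.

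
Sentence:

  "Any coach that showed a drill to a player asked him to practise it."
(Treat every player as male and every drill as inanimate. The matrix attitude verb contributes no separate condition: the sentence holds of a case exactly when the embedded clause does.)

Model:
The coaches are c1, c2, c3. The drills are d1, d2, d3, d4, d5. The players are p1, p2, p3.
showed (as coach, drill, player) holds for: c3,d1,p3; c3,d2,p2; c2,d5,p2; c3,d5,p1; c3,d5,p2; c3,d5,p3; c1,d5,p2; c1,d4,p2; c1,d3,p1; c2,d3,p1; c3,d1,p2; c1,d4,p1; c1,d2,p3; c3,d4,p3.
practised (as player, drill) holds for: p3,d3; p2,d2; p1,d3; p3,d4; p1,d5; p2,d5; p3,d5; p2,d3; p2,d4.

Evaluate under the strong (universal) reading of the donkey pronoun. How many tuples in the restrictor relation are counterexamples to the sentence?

"him" takes "a player" as antecedent and "it" takes "a drill"; both are donkey pronouns co-varying with the restrictor.
Strong reading: for every (c,d,p) with showed(c,d,p), practised(p,d).
Restrictor triples: (c1,d2,p3)→practised(p3,d2) ✗  (c1,d3,p1)→practised(p1,d3) ✓  (c1,d4,p1)→practised(p1,d4) ✗  (c1,d4,p2)→practised(p2,d4) ✓  (c1,d5,p2)→practised(p2,d5) ✓  (c2,d3,p1)→practised(p1,d3) ✓  (c2,d5,p2)→practised(p2,d5) ✓  (c3,d1,p2)→practised(p2,d1) ✗  (c3,d1,p3)→practised(p3,d1) ✗  (c3,d2,p2)→practised(p2,d2) ✓  (c3,d4,p3)→practised(p3,d4) ✓  (c3,d5,p1)→practised(p1,d5) ✓  (c3,d5,p2)→practised(p2,d5) ✓  (c3,d5,p3)→practised(p3,d5) ✓
Counterexamples (restrictor triples failing the scope): 4.

4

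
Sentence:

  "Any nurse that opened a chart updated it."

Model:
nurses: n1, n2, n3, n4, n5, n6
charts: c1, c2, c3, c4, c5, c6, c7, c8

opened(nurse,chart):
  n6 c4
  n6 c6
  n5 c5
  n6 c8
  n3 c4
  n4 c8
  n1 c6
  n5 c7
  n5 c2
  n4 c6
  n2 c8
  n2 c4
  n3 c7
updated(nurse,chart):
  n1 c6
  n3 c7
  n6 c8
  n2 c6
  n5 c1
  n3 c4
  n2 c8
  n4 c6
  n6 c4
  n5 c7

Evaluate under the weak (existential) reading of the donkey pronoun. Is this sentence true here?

True

"it" takes "a chart" as antecedent — a donkey pronoun bound across the clause boundary.
Weak reading: every nurse n with some opened-chart has at least one opened-chart c such that updated(n,c).
Per nurse: n1:✓  n2:✓  n3:✓  n4:✓  n5:✓  n6:✓
Every nurse in the restrictor has a witness.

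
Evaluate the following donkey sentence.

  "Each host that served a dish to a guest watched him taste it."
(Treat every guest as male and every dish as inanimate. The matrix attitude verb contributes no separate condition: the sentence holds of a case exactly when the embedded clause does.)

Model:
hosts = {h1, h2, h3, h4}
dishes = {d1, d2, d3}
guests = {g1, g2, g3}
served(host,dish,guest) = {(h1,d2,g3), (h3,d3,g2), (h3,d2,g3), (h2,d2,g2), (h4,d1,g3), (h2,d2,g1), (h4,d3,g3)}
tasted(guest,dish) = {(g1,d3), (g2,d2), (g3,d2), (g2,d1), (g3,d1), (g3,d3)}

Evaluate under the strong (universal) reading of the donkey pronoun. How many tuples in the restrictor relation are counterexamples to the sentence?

"him" takes "a guest" as antecedent and "it" takes "a dish"; both are donkey pronouns co-varying with the restrictor.
Strong reading: for every (h,d,g) with served(h,d,g), tasted(g,d).
Restrictor triples: (h1,d2,g3)→tasted(g3,d2) ✓  (h2,d2,g1)→tasted(g1,d2) ✗  (h2,d2,g2)→tasted(g2,d2) ✓  (h3,d2,g3)→tasted(g3,d2) ✓  (h3,d3,g2)→tasted(g2,d3) ✗  (h4,d1,g3)→tasted(g3,d1) ✓  (h4,d3,g3)→tasted(g3,d3) ✓
Counterexamples (restrictor triples failing the scope): 2.

2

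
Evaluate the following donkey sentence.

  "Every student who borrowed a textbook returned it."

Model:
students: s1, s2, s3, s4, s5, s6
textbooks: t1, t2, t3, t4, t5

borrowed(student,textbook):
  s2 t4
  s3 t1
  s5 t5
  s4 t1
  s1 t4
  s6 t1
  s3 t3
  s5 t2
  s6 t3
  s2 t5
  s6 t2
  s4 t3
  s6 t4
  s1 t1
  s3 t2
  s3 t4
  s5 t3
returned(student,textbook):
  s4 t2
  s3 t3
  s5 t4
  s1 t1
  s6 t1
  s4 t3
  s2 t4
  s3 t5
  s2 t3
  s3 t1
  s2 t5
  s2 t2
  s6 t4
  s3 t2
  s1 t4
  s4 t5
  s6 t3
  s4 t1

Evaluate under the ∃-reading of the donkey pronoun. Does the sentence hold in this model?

"it" takes "a textbook" as antecedent — a donkey pronoun bound across the clause boundary.
Weak reading: every student s with some borrowed-textbook has at least one borrowed-textbook t such that returned(s,t).
Per student: s1:✓  s2:✓  s3:✓  s4:✓  s5:✗  s6:✓
s5 has no witness among its borrowed-textbooks.

False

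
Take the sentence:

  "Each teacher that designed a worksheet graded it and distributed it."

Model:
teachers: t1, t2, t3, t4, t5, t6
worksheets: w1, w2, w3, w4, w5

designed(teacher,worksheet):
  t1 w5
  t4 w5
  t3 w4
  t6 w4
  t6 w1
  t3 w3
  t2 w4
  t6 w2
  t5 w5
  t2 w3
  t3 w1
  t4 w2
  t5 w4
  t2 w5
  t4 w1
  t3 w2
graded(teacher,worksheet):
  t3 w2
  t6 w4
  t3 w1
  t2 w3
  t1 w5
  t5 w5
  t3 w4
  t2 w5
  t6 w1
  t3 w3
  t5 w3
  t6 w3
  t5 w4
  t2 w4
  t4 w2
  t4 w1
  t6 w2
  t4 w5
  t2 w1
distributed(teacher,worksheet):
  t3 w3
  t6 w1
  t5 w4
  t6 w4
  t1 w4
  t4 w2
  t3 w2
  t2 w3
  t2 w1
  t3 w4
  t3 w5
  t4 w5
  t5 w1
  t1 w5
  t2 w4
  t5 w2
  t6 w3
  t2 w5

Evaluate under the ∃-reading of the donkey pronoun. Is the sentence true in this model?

"it" takes "a worksheet" as antecedent — a donkey pronoun bound across the clause boundary.
Weak reading: every teacher t with some designed-worksheet has at least one designed-worksheet w such that graded(t,w) ∧ distributed(t,w).
Per teacher: t1:✓  t2:✓  t3:✓  t4:✓  t5:✓  t6:✓
Every teacher in the restrictor has a witness.

True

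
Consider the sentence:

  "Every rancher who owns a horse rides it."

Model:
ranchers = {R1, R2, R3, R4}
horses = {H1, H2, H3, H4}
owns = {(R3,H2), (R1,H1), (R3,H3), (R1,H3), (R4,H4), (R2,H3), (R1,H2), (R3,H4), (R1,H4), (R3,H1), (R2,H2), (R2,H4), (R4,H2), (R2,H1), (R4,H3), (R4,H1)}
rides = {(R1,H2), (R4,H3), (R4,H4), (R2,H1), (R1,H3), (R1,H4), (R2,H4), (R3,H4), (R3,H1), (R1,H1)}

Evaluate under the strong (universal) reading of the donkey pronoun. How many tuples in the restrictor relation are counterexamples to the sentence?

6

"it" takes "a horse" as antecedent — a donkey pronoun bound across the clause boundary.
Strong reading: for every (r,h) with owns(r,h), rides(r,h).
Restrictor pairs: (R1,H1) ✓  (R1,H2) ✓  (R1,H3) ✓  (R1,H4) ✓  (R2,H1) ✓  (R2,H2) ✗  (R2,H3) ✗  (R2,H4) ✓  (R3,H1) ✓  (R3,H2) ✗  (R3,H3) ✗  (R3,H4) ✓  (R4,H1) ✗  (R4,H2) ✗  (R4,H3) ✓  (R4,H4) ✓
Counterexamples (restrictor pairs failing the scope): 6.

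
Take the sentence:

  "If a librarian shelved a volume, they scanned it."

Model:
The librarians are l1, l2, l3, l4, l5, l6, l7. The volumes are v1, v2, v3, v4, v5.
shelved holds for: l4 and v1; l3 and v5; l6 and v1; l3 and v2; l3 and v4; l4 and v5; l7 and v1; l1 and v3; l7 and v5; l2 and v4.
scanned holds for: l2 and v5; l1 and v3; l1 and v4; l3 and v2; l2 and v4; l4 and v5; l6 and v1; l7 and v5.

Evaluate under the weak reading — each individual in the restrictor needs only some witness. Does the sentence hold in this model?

True

"it" takes "a volume" as antecedent — a donkey pronoun bound across the clause boundary.
Weak reading: every librarian l with some shelved-volume has at least one shelved-volume v such that scanned(l,v).
Per librarian: l1:✓  l2:✓  l3:✓  l4:✓  l6:✓  l7:✓
Every librarian in the restrictor has a witness.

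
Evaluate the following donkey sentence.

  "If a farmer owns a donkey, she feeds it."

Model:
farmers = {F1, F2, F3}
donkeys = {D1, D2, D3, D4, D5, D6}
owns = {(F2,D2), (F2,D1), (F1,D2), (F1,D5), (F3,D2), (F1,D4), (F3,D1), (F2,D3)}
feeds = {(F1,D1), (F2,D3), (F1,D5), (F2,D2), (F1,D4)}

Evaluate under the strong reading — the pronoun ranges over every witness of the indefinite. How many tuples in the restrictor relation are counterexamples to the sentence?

"it" takes "a donkey" as antecedent — a donkey pronoun bound across the clause boundary.
Strong reading: for every (f,d) with owns(f,d), feeds(f,d).
Restrictor pairs: (F1,D2) ✗  (F1,D4) ✓  (F1,D5) ✓  (F2,D1) ✗  (F2,D2) ✓  (F2,D3) ✓  (F3,D1) ✗  (F3,D2) ✗
Counterexamples (restrictor pairs failing the scope): 4.

4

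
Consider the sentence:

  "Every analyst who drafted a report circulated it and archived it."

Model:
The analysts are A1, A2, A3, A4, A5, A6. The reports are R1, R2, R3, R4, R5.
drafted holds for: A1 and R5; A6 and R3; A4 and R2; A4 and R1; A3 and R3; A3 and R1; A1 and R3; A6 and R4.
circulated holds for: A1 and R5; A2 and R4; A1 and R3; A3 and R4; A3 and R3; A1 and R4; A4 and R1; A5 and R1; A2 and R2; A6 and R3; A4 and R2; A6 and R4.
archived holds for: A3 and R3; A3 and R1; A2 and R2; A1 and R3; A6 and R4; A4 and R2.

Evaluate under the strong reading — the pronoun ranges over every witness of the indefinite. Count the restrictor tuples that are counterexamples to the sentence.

4

"it" takes "a report" as antecedent — a donkey pronoun bound across the clause boundary.
Strong reading: for every (a,r) with drafted(a,r), circulated(a,r) ∧ archived(a,r).
Restrictor pairs: (A1,R3) ✓  (A1,R5) ✗  (A3,R1) ✗  (A3,R3) ✓  (A4,R1) ✗  (A4,R2) ✓  (A6,R3) ✗  (A6,R4) ✓
Counterexamples (restrictor pairs failing the scope): 4.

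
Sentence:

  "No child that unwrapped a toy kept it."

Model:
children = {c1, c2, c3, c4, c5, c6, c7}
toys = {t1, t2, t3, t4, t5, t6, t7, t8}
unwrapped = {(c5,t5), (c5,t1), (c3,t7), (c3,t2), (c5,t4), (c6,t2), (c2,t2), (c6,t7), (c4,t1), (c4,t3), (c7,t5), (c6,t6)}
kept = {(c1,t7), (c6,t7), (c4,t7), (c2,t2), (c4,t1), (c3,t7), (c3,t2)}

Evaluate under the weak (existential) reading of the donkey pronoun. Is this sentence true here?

False

"it" takes "a toy" as antecedent — a donkey pronoun bound across the clause boundary.
Truth condition: for no (c,t) with unwrapped(c,t) does kept(c,t) hold.
Restrictor pairs — does the scope hold? (c2,t2):holds  (c3,t2):holds  (c3,t7):holds  (c4,t1):holds  (c4,t3):fails  (c5,t1):fails  (c5,t4):fails  (c5,t5):fails  (c6,t2):fails  (c6,t6):fails  (c6,t7):holds  (c7,t5):fails
Scope holds for 5 pair(s), so the sentence is false.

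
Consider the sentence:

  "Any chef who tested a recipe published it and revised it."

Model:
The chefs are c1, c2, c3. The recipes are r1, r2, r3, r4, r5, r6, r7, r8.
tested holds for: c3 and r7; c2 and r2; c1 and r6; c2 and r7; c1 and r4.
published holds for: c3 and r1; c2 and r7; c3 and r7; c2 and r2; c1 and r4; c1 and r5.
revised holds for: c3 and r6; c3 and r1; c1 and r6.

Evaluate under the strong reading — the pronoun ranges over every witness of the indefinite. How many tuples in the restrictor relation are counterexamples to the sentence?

"it" takes "a recipe" as antecedent — a donkey pronoun bound across the clause boundary.
Strong reading: for every (c,r) with tested(c,r), published(c,r) ∧ revised(c,r).
Restrictor pairs: (c1,r4) ✗  (c1,r6) ✗  (c2,r2) ✗  (c2,r7) ✗  (c3,r7) ✗
Counterexamples (restrictor pairs failing the scope): 5.

5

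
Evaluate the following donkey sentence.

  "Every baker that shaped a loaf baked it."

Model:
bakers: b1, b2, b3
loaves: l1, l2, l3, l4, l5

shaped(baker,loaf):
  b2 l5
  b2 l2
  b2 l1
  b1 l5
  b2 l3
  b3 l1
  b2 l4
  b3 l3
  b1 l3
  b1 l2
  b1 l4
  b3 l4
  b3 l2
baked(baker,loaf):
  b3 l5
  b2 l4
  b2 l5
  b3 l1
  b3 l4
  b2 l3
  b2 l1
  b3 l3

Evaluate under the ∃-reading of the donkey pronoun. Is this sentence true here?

False

"it" takes "a loaf" as antecedent — a donkey pronoun bound across the clause boundary.
Weak reading: every baker b with some shaped-loaf has at least one shaped-loaf l such that baked(b,l).
Per baker: b1:✗  b2:✓  b3:✓
b1 has no witness among its shaped-loaves.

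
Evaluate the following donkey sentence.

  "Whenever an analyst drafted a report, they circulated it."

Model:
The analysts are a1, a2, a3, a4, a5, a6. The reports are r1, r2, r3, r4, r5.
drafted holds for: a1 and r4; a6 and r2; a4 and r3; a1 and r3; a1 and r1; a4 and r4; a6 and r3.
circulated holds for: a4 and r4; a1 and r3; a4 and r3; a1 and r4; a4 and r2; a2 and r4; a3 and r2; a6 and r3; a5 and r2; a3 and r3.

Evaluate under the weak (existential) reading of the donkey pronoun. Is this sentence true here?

True

"it" takes "a report" as antecedent — a donkey pronoun bound across the clause boundary.
Weak reading: every analyst a with some drafted-report has at least one drafted-report r such that circulated(a,r).
Per analyst: a1:✓  a4:✓  a6:✓
Every analyst in the restrictor has a witness.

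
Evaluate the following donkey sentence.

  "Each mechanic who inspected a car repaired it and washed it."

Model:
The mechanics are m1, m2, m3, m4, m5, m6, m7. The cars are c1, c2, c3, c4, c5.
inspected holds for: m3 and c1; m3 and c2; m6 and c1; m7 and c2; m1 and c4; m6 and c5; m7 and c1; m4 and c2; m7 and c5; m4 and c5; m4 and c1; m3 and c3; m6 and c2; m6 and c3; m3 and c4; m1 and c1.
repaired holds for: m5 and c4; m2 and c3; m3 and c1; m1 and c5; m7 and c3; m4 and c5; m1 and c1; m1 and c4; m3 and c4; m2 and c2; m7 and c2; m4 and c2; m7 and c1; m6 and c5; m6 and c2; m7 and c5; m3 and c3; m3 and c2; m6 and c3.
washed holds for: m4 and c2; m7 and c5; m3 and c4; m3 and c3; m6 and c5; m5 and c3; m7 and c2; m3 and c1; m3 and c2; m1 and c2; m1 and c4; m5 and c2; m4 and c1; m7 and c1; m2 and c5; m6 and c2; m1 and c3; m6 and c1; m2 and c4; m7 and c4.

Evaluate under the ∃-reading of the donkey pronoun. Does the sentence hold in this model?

"it" takes "a car" as antecedent — a donkey pronoun bound across the clause boundary.
Weak reading: every mechanic m with some inspected-car has at least one inspected-car c such that repaired(m,c) ∧ washed(m,c).
Per mechanic: m1:✓  m3:✓  m4:✓  m6:✓  m7:✓
Every mechanic in the restrictor has a witness.

True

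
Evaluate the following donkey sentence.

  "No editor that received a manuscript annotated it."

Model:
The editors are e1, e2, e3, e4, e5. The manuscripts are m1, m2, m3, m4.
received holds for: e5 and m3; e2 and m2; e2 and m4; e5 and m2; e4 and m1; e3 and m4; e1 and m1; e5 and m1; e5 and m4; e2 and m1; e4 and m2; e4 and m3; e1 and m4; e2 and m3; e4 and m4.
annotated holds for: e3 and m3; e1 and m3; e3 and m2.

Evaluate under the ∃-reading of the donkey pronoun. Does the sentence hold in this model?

"it" takes "a manuscript" as antecedent — a donkey pronoun bound across the clause boundary.
Truth condition: for no (e,m) with received(e,m) does annotated(e,m) hold.
Restrictor pairs — does the scope hold? (e1,m1):fails  (e1,m4):fails  (e2,m1):fails  (e2,m2):fails  (e2,m3):fails  (e2,m4):fails  (e3,m4):fails  (e4,m1):fails  (e4,m2):fails  (e4,m3):fails  (e4,m4):fails  (e5,m1):fails  (e5,m2):fails  (e5,m3):fails  (e5,m4):fails
Scope holds for no restrictor pair, so the sentence is true.

True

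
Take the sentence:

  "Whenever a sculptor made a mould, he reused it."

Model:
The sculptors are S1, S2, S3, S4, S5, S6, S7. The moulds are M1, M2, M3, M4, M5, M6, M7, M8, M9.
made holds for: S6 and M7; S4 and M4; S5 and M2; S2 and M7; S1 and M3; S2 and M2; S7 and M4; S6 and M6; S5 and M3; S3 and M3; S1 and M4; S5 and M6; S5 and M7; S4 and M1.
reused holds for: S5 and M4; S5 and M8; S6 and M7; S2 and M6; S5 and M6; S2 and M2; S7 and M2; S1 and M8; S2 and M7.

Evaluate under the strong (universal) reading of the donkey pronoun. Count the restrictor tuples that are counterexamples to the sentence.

10

"it" takes "a mould" as antecedent — a donkey pronoun bound across the clause boundary.
Strong reading: for every (s,m) with made(s,m), reused(s,m).
Restrictor pairs: (S1,M3) ✗  (S1,M4) ✗  (S2,M2) ✓  (S2,M7) ✓  (S3,M3) ✗  (S4,M1) ✗  (S4,M4) ✗  (S5,M2) ✗  (S5,M3) ✗  (S5,M6) ✓  (S5,M7) ✗  (S6,M6) ✗  (S6,M7) ✓  (S7,M4) ✗
Counterexamples (restrictor pairs failing the scope): 10.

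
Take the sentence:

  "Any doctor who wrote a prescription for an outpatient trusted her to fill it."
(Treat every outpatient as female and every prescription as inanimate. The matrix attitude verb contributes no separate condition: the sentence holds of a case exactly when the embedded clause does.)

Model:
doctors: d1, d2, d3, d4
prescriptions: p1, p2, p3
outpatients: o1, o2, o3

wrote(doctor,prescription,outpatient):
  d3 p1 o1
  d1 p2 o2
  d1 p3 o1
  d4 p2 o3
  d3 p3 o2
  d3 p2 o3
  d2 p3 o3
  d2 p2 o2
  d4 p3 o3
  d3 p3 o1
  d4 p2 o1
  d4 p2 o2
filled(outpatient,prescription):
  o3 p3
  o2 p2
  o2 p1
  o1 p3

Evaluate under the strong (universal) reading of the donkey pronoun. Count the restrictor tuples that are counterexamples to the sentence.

5

"her" takes "an outpatient" as antecedent and "it" takes "a prescription"; both are donkey pronouns co-varying with the restrictor.
Strong reading: for every (d,p,o) with wrote(d,p,o), filled(o,p).
Restrictor triples: (d1,p2,o2)→filled(o2,p2) ✓  (d1,p3,o1)→filled(o1,p3) ✓  (d2,p2,o2)→filled(o2,p2) ✓  (d2,p3,o3)→filled(o3,p3) ✓  (d3,p1,o1)→filled(o1,p1) ✗  (d3,p2,o3)→filled(o3,p2) ✗  (d3,p3,o1)→filled(o1,p3) ✓  (d3,p3,o2)→filled(o2,p3) ✗  (d4,p2,o1)→filled(o1,p2) ✗  (d4,p2,o2)→filled(o2,p2) ✓  (d4,p2,o3)→filled(o3,p2) ✗  (d4,p3,o3)→filled(o3,p3) ✓
Counterexamples (restrictor triples failing the scope): 5.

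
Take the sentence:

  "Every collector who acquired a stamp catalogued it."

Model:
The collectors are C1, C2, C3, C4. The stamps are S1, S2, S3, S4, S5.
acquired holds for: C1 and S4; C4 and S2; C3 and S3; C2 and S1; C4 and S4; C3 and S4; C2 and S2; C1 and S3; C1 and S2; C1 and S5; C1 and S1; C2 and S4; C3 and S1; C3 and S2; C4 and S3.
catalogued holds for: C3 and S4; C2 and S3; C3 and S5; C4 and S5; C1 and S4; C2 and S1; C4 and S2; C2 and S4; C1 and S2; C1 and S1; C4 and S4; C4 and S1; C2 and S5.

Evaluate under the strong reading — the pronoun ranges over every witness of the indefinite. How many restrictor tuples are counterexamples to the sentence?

"it" takes "a stamp" as antecedent — a donkey pronoun bound across the clause boundary.
Strong reading: for every (c,s) with acquired(c,s), catalogued(c,s).
Restrictor pairs: (C1,S1) ✓  (C1,S2) ✓  (C1,S3) ✗  (C1,S4) ✓  (C1,S5) ✗  (C2,S1) ✓  (C2,S2) ✗  (C2,S4) ✓  (C3,S1) ✗  (C3,S2) ✗  (C3,S3) ✗  (C3,S4) ✓  (C4,S2) ✓  (C4,S3) ✗  (C4,S4) ✓
Counterexamples (restrictor pairs failing the scope): 7.

7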